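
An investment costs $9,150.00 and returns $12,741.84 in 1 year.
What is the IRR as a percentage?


Formula: IRR = C1/C0 - 1
Substituting: IRR = $12,741.84 / $9,150.00 - 1
Ratio: 1.392551 - 1 = 0.392551
IRR = 39.2551%

39.2551%


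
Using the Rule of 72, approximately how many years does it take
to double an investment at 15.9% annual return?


Formula: Years ≈ 72 / r
Substituting: Years ≈ 72 / 15.9
Years ≈ 4.5

4.5 years


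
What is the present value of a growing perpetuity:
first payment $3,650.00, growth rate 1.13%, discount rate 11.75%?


Formula: PV = C / (r - g)
Spread: r - g = 0.1175 - 0.0113 = 0.1062
Substituting: PV = $3,650.00 / 0.1062
PV = $34,369.11

$34,369.11


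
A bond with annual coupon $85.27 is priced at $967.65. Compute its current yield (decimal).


Formula: Current yield = annual coupon / price
Substituting: CY = $85.27 / $967.65
CY = 0.088121

0.088121


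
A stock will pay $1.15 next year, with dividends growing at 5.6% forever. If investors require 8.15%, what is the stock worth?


Formula: P = D1 / (r - g)
Spread: r - g = 0.0815 - 0.056 = 0.0255
Substituting: P = $1.15 / 0.0255
P = $45.10

$45.10


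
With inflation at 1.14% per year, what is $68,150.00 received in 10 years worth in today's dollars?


Formula: Real value = nominal / (1 + inflation)^years
Price level: (1 + 0.0114)^10 = 1.12003
Real value = $68,150.00 / 1.12003 = $60,846.61

$60,846.61


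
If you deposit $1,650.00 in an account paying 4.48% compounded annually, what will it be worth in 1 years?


Formula: FV = P * (1 + r)^n
Substituting: FV = $1,650.00 * (1 + 0.0448)^1
Growth factor: (1.0448)^1 = 1.0448
FV = $1,650.00 * 1.0448 = $1,723.92

$1,723.92


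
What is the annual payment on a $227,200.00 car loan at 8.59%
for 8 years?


Formula: PMT = PV * r / (1 - (1+r)^(-n))
Denominator: 1 - (1 + 0.0859)^(-8) = 0.482773
Numerator: $227,200.00 * 0.0859 = 19516.48
PMT = 19516.48 / 0.482773 = $40,425.80

$40,425.80


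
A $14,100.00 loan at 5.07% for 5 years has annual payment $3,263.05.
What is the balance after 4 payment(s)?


Formula: Balance = PV*(1+r)^k - PMT*((1+r)^k - 1)/r
Growth: (1 + 0.0507)^4 = 1.218751
Accumulated factor: ((1+r)^k - 1)/r = 4.314612
Balance = $14,100.00 * 1.218751 - $3,263.05 * 4.314612
Balance = $3,105.59

$3,105.59


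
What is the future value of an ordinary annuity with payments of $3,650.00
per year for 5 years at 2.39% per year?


Formula: FV = PMT * ((1+r)^n - 1) / r
Growth factor: (1 + 0.0239)^5 = 1.12535
Numerator: 1.12535 - 1 = 0.12535
FV = $3,650.00 * 0.12535 / 0.0239 = $19,143.45

$19,143.45


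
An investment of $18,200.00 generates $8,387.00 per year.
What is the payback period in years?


Formula: Payback = investment / annual cash flow
Substituting: Payback = $18,200.00 / $8,387.00
Payback = 2.17 years

2.17 years


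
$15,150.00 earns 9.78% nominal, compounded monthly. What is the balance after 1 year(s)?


Formula: FV = P * (1 + r/m)^(m*t)
Period rate: r/m = 0.0978 / 12 = 0.00815
Total periods: m*t = 12 * 1 = 12
Growth factor: (1 + 0.00815)^12 = 1.102305
FV = $15,150.00 * 1.102305 = $16,699.92

$16,699.92


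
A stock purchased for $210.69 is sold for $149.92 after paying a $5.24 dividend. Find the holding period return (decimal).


Formula: HPR = (P1 - P0 + D) / P0
Gain: $149.92 - $210.69 + $5.24 = -$55.53
HPR = -$55.53 / $210.69 = -0.2636

-0.2636


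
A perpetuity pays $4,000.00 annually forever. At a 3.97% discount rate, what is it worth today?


Formula: PV = C / r
Substituting: PV = $4,000.00 / 0.0397
PV = $100,755.67

$100,755.67


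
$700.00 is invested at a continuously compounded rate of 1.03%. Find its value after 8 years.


Formula: FV = P * e^(r*t)
Exponent: r*t = 0.0103 * 8 = 0.0824
e^(0.0824) = 1.08589
FV = $700.00 * 1.08589 = $760.12

$760.12


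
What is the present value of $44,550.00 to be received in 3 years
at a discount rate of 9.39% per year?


Formula: PV = FV / (1 + r)^n
Substituting: PV = $44,550.00 / (1 + 0.0939)^3
Discount factor: (1.0939)^3 = 1.30898
PV = $44,550.00 / 1.30898 = $34,034.14

$34,034.14


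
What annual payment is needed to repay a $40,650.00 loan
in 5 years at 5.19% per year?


Formula: PMT = PV * r / (1 - (1+r)^(-n))
Denominator: 1 - (1 + 0.0519)^(-5) = 0.223525
Numerator: $40,650.00 * 0.0519 = 2109.735
PMT = 2109.735 / 0.223525 = $9,438.49

$9,438.49


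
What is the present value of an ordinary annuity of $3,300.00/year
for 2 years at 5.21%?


Formula: PV = PMT * (1 - (1+r)^(-n)) / r
Discount factor: (1 + 0.0521)^(-2) = 0.903412
Bracket: 1 - 0.903412 = 0.096588
PV = $3,300.00 * 0.096588 / 0.0521 = $6,117.84

$6,117.84


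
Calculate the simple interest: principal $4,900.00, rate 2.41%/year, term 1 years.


Formula: I = P * r * t
Substituting: I = $4,900.00 * 0.0241 * 1
Step: I = $4,900.00 * 0.0241
I = $118.09

$118.09


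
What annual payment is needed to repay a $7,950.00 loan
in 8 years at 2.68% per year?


Formula: PMT = PV * r / (1 - (1+r)^(-n))
Denominator: 1 - (1 + 0.0268)^(-8) = 0.190693
Numerator: $7,950.00 * 0.0268 = 213.06
PMT = 213.06 / 0.190693 = $1,117.29

$1,117.29


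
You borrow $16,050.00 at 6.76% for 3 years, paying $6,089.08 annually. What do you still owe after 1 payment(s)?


Formula: Balance = PV*(1+r)^k - PMT*((1+r)^k - 1)/r
Growth: (1 + 0.0676)^1 = 1.0676
Accumulated factor: ((1+r)^k - 1)/r = 1.0
Balance = $16,050.00 * 1.0676 - $6,089.08 * 1.0
Balance = $11,045.90

$11,045.90


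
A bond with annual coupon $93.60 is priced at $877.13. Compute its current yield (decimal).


Formula: Current yield = annual coupon / price
Substituting: CY = $93.60 / $877.13
CY = 0.106712

0.106712


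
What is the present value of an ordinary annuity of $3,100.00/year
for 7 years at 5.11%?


Formula: PV = PMT * (1 - (1+r)^(-n)) / r
Discount factor: (1 + 0.0511)^(-7) = 0.705491
Bracket: 1 - 0.705491 = 0.294509
PV = $3,100.00 * 0.294509 / 0.0511 = $17,866.47

$17,866.47


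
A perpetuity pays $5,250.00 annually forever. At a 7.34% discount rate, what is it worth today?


Formula: PV = C / r
Substituting: PV = $5,250.00 / 0.0734
PV = $71,525.89

$71,525.89


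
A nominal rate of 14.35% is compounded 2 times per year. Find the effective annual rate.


Formula: EAR = (1 + r/m)^m - 1
Period rate: r/m = 0.1435 / 2 = 0.07175
Compounding: (1 + 0.07175)^2 = 1.148648
EAR = 1.148648 - 1 = 0.148648

0.148648


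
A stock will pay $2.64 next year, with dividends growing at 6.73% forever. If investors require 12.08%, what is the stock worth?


Formula: P = D1 / (r - g)
Spread: r - g = 0.1208 - 0.0673 = 0.0535
Substituting: P = $2.64 / 0.0535
P = $49.35

$49.35


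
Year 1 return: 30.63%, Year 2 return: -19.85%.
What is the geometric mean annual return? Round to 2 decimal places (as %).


Formula: Geometric mean = ((1+r1)*(1+r2))^(1/2) - 1
Product: (1 + 0.3063) * (1 + -0.1985) = 1.3063 * 0.8015 = 1.046999
Square root: 1.046999^0.5 = 1.02323
Geometric mean = 1.02323 - 1 = 0.02323
As percentage: 2.32%

2.32%


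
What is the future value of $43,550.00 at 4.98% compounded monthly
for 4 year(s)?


Formula: FV = P * (1 + r/m)^(m*t)
Period rate: r/m = 0.0498 / 12 = 0.00415
Total periods: m*t = 12 * 4 = 48
Growth factor: (1 + 0.00415)^48 = 1.219923
FV = $43,550.00 * 1.219923 = $53,127.65

$53,127.65


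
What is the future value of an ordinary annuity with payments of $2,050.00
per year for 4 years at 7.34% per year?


Formula: FV = PMT * ((1+r)^n - 1) / r
Growth factor: (1 + 0.0734)^4 = 1.327536
Numerator: 1.327536 - 1 = 0.327536
FV = $2,050.00 * 0.327536 / 0.0734 = $9,147.81

$9,147.81


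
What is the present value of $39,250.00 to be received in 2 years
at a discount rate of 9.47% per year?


Formula: PV = FV / (1 + r)^n
Substituting: PV = $39,250.00 / (1 + 0.0947)^2
Discount factor: (1.0947)^2 = 1.198368
PV = $39,250.00 / 1.198368 = $32,752.87

$32,752.87


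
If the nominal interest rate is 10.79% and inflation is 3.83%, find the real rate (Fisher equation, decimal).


Formula: (1 + r_real) = (1 + r_nom) / (1 + inflation)
Substituting: (1 + r_real) = 1.1079 / 1.0383
(1 + r_real) = 1.067033
r_real = 1.067033 - 1 = 0.067033

0.067033


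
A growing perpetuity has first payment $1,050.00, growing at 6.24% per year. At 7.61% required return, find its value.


Formula: PV = C / (r - g)
Spread: r - g = 0.0761 - 0.0624 = 0.0137
Substituting: PV = $1,050.00 / 0.0137
PV = $76,642.34

$76,642.34


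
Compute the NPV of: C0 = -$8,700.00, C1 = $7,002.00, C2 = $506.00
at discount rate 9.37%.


Formula: NPV = C0 + C1/(1+r) + C2/(1+r)^2
Discount C1: $7,002.00 / (1 + 0.0937) = $6,402.12
Discount C2: $506.00 / (1 + 0.0937)^2 = $423.01
NPV = -$8,700.00 + $6,402.12 + $423.01 = -$1,874.87

-$1,874.87


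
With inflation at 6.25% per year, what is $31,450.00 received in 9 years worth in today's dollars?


Formula: Real value = nominal / (1 + inflation)^years
Price level: (1 + 0.0625)^9 = 1.725681
Real value = $31,450.00 / 1.725681 = $18,224.69

$18,224.69


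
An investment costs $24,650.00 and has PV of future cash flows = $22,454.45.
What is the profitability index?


Formula: PI = PV(cash flows) / initial investment
Substituting: PI = $22,454.45 / $24,650.00
PI = 0.9109

0.9109


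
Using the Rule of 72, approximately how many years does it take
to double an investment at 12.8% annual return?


Formula: Years ≈ 72 / r
Substituting: Years ≈ 72 / 12.8
Years ≈ 5.6

5.6 years


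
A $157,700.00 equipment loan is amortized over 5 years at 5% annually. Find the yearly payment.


Formula: PMT = PV * r / (1 - (1+r)^(-n))
Denominator: 1 - (1 + 0.05)^(-5) = 0.216474
Numerator: $157,700.00 * 0.05 = 7885.0
PMT = 7885.0 / 0.216474 = $36,424.73

$36,424.73


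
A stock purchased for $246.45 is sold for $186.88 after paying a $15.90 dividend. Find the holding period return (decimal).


Formula: HPR = (P1 - P0 + D) / P0
Gain: $186.88 - $246.45 + $15.90 = -$43.67
HPR = -$43.67 / $246.45 = -0.1772

-0.1772


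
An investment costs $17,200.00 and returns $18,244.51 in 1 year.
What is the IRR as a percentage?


Formula: IRR = C1/C0 - 1
Substituting: IRR = $18,244.51 / $17,200.00 - 1
Ratio: 1.060727 - 1 = 0.060727
IRR = 6.0727%

6.0727%


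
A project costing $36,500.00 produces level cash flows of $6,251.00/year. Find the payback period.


Formula: Payback = investment / annual cash flow
Substituting: Payback = $36,500.00 / $6,251.00
Payback = 5.8391 years

5.8391 years


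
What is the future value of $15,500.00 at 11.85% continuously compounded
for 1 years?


Formula: FV = P * e^(r*t)
Exponent: r*t = 0.1185 * 1 = 0.1185
e^(0.1185) = 1.125807
FV = $15,500.00 * 1.125807 = $17,450.01

$17,450.01


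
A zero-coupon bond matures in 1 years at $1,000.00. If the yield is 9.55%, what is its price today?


Formula: Price = FV / (1 + r)^n
Substituting: Price = $1,000.00 / (1 + 0.0955)^1
Discount factor: (1.0955)^1 = 1.0955
Price = $1,000.00 / 1.0955 = $912.83

$912.83


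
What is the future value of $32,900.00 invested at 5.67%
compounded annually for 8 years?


Formula: FV = P * (1 + r)^n
Substituting: FV = $32,900.00 * (1 + 0.0567)^8
Growth factor: (1.0567)^8 = 1.554582
FV = $32,900.00 * 1.554582 = $51,145.75

$51,145.75


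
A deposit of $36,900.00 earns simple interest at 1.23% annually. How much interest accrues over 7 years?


Formula: I = P * r * t
Substituting: I = $36,900.00 * 0.0123 * 7
Step: I = $36,900.00 * 0.0861
I = $3,177.09

$3,177.09


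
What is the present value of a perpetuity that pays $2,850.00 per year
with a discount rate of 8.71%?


Formula: PV = C / r
Substituting: PV = $2,850.00 / 0.0871
PV = $32,721.01

$32,721.01


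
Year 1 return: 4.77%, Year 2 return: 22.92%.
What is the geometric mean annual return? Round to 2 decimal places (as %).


Formula: Geometric mean = ((1+r1)*(1+r2))^(1/2) - 1
Product: (1 + 0.0477) * (1 + 0.2292) = 1.0477 * 1.2292 = 1.287833
Square root: 1.287833^0.5 = 1.134827
Geometric mean = 1.134827 - 1 = 0.134827
As percentage: 13.48%

13.48%


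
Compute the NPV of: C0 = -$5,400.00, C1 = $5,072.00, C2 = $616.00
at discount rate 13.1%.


Formula: NPV = C0 + C1/(1+r) + C2/(1+r)^2
Discount C1: $5,072.00 / (1 + 0.131) = $4,484.53
Discount C2: $616.00 / (1 + 0.131)^2 = $481.57
NPV = -$5,400.00 + $4,484.53 + $481.57 = -$433.91

-$433.91


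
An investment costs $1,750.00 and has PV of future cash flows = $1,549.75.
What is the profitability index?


Formula: PI = PV(cash flows) / initial investment
Substituting: PI = $1,549.75 / $1,750.00
PI = 0.8856

0.8856


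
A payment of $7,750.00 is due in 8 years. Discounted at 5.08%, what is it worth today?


Formula: PV = FV / (1 + r)^n
Substituting: PV = $7,750.00 / (1 + 0.0508)^8
Discount factor: (1.0508)^8 = 1.486485
PV = $7,750.00 / 1.486485 = $5,213.64

$5,213.64


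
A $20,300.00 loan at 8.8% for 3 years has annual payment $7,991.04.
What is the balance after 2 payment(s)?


Formula: Balance = PV*(1+r)^k - PMT*((1+r)^k - 1)/r
Growth: (1 + 0.088)^2 = 1.183744
Accumulated factor: ((1+r)^k - 1)/r = 2.088
Balance = $20,300.00 * 1.183744 - $7,991.04 * 2.088
Balance = $7,344.71

$7,344.71


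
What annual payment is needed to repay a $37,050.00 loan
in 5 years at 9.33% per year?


Formula: PMT = PV * r / (1 - (1+r)^(-n))
Denominator: 1 - (1 + 0.0933)^(-5) = 0.359818
Numerator: $37,050.00 * 0.0933 = 3456.765
PMT = 3456.765 / 0.359818 = $9,606.97

$9,606.97


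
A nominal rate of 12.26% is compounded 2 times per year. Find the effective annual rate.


Formula: EAR = (1 + r/m)^m - 1
Period rate: r/m = 0.1226 / 2 = 0.0613
Compounding: (1 + 0.0613)^2 = 1.126358
EAR = 1.126358 - 1 = 0.126358

0.126358


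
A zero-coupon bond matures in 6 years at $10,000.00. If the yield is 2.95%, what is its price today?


Formula: Price = FV / (1 + r)^n
Substituting: Price = $10,000.00 / (1 + 0.0295)^6
Discount factor: (1.0295)^6 = 1.190579
Price = $10,000.00 / 1.190579 = $8,399.28

$8,399.28


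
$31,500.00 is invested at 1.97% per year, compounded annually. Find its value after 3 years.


Formula: FV = P * (1 + r)^n
Substituting: FV = $31,500.00 * (1 + 0.0197)^3
Growth factor: (1.0197)^3 = 1.060272
FV = $31,500.00 * 1.060272 = $33,398.57

$33,398.57


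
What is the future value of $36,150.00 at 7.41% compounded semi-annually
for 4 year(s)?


Formula: FV = P * (1 + r/m)^(m*t)
Period rate: r/m = 0.0741 / 2 = 0.03705
Total periods: m*t = 2 * 4 = 8
Growth factor: (1 + 0.03705)^8 = 1.33782
FV = $36,150.00 * 1.33782 = $48,362.18

$48,362.18


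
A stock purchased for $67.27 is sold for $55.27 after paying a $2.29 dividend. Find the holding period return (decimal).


Formula: HPR = (P1 - P0 + D) / P0
Gain: $55.27 - $67.27 + $2.29 = -$9.71
HPR = -$9.71 / $67.27 = -0.1443

-0.1443


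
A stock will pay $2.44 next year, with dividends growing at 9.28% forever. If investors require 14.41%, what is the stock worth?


Formula: P = D1 / (r - g)
Spread: r - g = 0.1441 - 0.0928 = 0.0513
Substituting: P = $2.44 / 0.0513
P = $47.56

$47.56


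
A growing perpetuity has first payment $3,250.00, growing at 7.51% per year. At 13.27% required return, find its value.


Formula: PV = C / (r - g)
Spread: r - g = 0.1327 - 0.0751 = 0.0576
Substituting: PV = $3,250.00 / 0.0576
PV = $56,423.61

$56,423.61


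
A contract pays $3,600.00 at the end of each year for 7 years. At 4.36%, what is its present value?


Formula: PV = PMT * (1 - (1+r)^(-n)) / r
Discount factor: (1 + 0.0436)^(-7) = 0.741757
Bracket: 1 - 0.741757 = 0.258243
PV = $3,600.00 * 0.258243 / 0.0436 = $21,322.84

$21,322.84


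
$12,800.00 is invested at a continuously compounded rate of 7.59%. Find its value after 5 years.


Formula: FV = P * e^(r*t)
Exponent: r*t = 0.0759 * 5 = 0.3795
e^(0.3795) = 1.461554
FV = $12,800.00 * 1.461554 = $18,707.89

$18,707.89


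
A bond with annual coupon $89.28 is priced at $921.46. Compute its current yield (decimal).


Formula: Current yield = annual coupon / price
Substituting: CY = $89.28 / $921.46
CY = 0.09689

0.09689


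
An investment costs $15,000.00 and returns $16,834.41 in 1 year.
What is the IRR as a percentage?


Formula: IRR = C1/C0 - 1
Substituting: IRR = $16,834.41 / $15,000.00 - 1
Ratio: 1.122294 - 1 = 0.122294
IRR = 12.2294%

12.2294%


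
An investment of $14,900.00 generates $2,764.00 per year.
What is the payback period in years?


Formula: Payback = investment / annual cash flow
Substituting: Payback = $14,900.00 / $2,764.00
Payback = 5.3907 years

5.3907 years


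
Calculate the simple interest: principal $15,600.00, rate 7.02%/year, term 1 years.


Formula: I = P * r * t
Substituting: I = $15,600.00 * 0.0702 * 1
Step: I = $15,600.00 * 0.0702
I = $1,095.12

$1,095.12


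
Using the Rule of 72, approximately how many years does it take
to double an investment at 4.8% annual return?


Formula: Years ≈ 72 / r
Substituting: Years ≈ 72 / 4.8
Years ≈ 15.0

15.0 years


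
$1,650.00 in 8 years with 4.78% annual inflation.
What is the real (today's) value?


Formula: Real value = nominal / (1 + inflation)^years
Price level: (1 + 0.0478)^8 = 1.452871
Real value = $1,650.00 / 1.452871 = $1,135.68

$1,135.68


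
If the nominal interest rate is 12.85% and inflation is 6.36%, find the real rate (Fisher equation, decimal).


Formula: (1 + r_real) = (1 + r_nom) / (1 + inflation)
Substituting: (1 + r_real) = 1.1285 / 1.0636
(1 + r_real) = 1.061019
r_real = 1.061019 - 1 = 0.061019

0.061019


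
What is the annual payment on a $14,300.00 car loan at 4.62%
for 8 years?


Formula: PMT = PV * r / (1 - (1+r)^(-n))
Denominator: 1 - (1 + 0.0462)^(-8) = 0.303242
Numerator: $14,300.00 * 0.0462 = 660.66
PMT = 660.66 / 0.303242 = $2,178.66

$2,178.66


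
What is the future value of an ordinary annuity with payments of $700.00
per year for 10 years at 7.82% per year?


Formula: FV = PMT * ((1+r)^n - 1) / r
Growth factor: (1 + 0.0782)^10 = 2.123212
Numerator: 2.123212 - 1 = 1.123212
FV = $700.00 * 1.123212 / 0.0782 = $10,054.32

$10,054.32


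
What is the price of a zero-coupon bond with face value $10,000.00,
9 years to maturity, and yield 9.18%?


Formula: Price = FV / (1 + r)^n
Substituting: Price = $10,000.00 / (1 + 0.0918)^9
Discount factor: (1.0918)^9 = 2.204387
Price = $10,000.00 / 2.204387 = $4,536.41

$4,536.41


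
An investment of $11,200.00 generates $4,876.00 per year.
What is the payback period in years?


Formula: Payback = investment / annual cash flow
Substituting: Payback = $11,200.00 / $4,876.00
Payback = 2.297 years

2.297 years


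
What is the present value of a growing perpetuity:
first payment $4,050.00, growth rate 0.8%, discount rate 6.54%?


Formula: PV = C / (r - g)
Spread: r - g = 0.0654 - 0.008 = 0.0574
Substituting: PV = $4,050.00 / 0.0574
PV = $70,557.49

$70,557.49


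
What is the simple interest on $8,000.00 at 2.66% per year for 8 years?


Formula: I = P * r * t
Substituting: I = $8,000.00 * 0.0266 * 8
Step: I = $8,000.00 * 0.2128
I = $1,702.40

$1,702.40


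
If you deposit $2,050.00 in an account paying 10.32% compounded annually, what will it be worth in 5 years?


Formula: FV = P * (1 + r)^n
Substituting: FV = $2,050.00 * (1 + 0.1032)^5
Growth factor: (1.1032)^5 = 1.634072
FV = $2,050.00 * 1.634072 = $3,349.85

$3,349.85


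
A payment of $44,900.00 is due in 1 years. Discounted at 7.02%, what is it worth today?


Formula: PV = FV / (1 + r)^n
Substituting: PV = $44,900.00 / (1 + 0.0702)^1
Discount factor: (1.0702)^1 = 1.0702
PV = $44,900.00 / 1.0702 = $41,954.77

$41,954.77


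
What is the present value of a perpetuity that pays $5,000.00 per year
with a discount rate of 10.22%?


Formula: PV = C / r
Substituting: PV = $5,000.00 / 0.1022
PV = $48,923.68

$48,923.68


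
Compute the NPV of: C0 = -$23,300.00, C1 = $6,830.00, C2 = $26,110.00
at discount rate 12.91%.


Formula: NPV = C0 + C1/(1+r) + C2/(1+r)^2
Discount C1: $6,830.00 / (1 + 0.1291) = $6,049.07
Discount C2: $26,110.00 / (1 + 0.1291)^2 = $20,480.57
NPV = -$23,300.00 + $6,049.07 + $20,480.57 = $3,229.64

$3,229.64


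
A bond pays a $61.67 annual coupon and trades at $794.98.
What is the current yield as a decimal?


Formula: Current yield = annual coupon / price
Substituting: CY = $61.67 / $794.98
CY = 0.077574

0.077574


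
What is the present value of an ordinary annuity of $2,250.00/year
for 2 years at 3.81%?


Formula: PV = PMT * (1 - (1+r)^(-n)) / r
Discount factor: (1 + 0.0381)^(-2) = 0.927944
Bracket: 1 - 0.927944 = 0.072056
PV = $2,250.00 * 0.072056 / 0.0381 = $4,255.29

$4,255.29


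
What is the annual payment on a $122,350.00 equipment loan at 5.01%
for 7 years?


Formula: PMT = PV * r / (1 - (1+r)^(-n))
Denominator: 1 - (1 + 0.0501)^(-7) = 0.289792
Numerator: $122,350.00 * 0.0501 = 6129.735
PMT = 6129.735 / 0.289792 = $21,152.17

$21,152.17


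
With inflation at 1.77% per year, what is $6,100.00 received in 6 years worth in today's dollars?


Formula: Real value = nominal / (1 + inflation)^years
Price level: (1 + 0.0177)^6 = 1.111012
Real value = $6,100.00 / 1.111012 = $5,490.49

$5,490.49


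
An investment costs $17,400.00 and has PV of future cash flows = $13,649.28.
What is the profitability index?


Formula: PI = PV(cash flows) / initial investment
Substituting: PI = $13,649.28 / $17,400.00
PI = 0.7844

0.7844


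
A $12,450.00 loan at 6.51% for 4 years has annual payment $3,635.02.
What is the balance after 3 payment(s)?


Formula: Balance = PV*(1+r)^k - PMT*((1+r)^k - 1)/r
Growth: (1 + 0.0651)^3 = 1.20829
Accumulated factor: ((1+r)^k - 1)/r = 3.199538
Balance = $12,450.00 * 1.20829 - $3,635.02 * 3.199538
Balance = $3,412.82

$3,412.82


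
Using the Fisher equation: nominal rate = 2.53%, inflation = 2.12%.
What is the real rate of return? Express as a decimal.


Formula: (1 + r_real) = (1 + r_nom) / (1 + inflation)
Substituting: (1 + r_real) = 1.0253 / 1.0212
(1 + r_real) = 1.004015
r_real = 1.004015 - 1 = 0.004015

0.004015


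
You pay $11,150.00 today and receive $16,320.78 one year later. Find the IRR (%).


Formula: IRR = C1/C0 - 1
Substituting: IRR = $16,320.78 / $11,150.00 - 1
Ratio: 1.463747 - 1 = 0.463747
IRR = 46.3747%

46.3747%


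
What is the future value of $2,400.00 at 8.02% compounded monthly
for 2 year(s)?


Formula: FV = P * (1 + r/m)^(m*t)
Period rate: r/m = 0.0802 / 12 = 0.006683
Total periods: m*t = 12 * 2 = 24
Growth factor: (1 + 0.006683)^24 = 1.173354
FV = $2,400.00 * 1.173354 = $2,816.05

$2,816.05


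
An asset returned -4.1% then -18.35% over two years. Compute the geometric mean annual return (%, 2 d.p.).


Formula: Geometric mean = ((1+r1)*(1+r2))^(1/2) - 1
Product: (1 + -0.041) * (1 + -0.1835) = 0.959 * 0.8165 = 0.783023
Square root: 0.783023^0.5 = 0.884886
Geometric mean = 0.884886 - 1 = -0.115114
As percentage: -11.51%

-11.51%


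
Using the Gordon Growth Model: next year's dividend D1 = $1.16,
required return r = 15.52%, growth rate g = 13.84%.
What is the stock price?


Formula: P = D1 / (r - g)
Spread: r - g = 0.1552 - 0.1384 = 0.0168
Substituting: P = $1.16 / 0.0168
P = $69.05

$69.05


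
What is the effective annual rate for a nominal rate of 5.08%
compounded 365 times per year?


Formula: EAR = (1 + r/m)^m - 1
Period rate: r/m = 0.0508 / 365 = 0.000139
Compounding: (1 + 0.000139)^365 = 1.052109
EAR = 1.052109 - 1 = 0.052109

0.052109


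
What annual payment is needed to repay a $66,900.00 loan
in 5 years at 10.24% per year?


Formula: PMT = PV * r / (1 - (1+r)^(-n))
Denominator: 1 - (1 + 0.1024)^(-5) = 0.385808
Numerator: $66,900.00 * 0.1024 = 6850.56
PMT = 6850.56 / 0.385808 = $17,756.39

$17,756.39


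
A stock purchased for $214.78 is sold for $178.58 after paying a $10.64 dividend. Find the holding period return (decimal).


Formula: HPR = (P1 - P0 + D) / P0
Gain: $178.58 - $214.78 + $10.64 = -$25.56
HPR = -$25.56 / $214.78 = -0.119

-0.119


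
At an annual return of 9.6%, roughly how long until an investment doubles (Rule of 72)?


Formula: Years ≈ 72 / r
Substituting: Years ≈ 72 / 9.6
Years ≈ 7.5

7.5 years


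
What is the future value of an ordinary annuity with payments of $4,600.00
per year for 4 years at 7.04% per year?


Formula: FV = PMT * ((1+r)^n - 1) / r
Growth factor: (1 + 0.0704)^4 = 1.312757
Numerator: 1.312757 - 1 = 0.312757
FV = $4,600.00 * 0.312757 / 0.0704 = $20,435.84

$20,435.84


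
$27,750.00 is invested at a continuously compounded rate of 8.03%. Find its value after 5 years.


Formula: FV = P * e^(r*t)
Exponent: r*t = 0.0803 * 5 = 0.4015
e^(0.4015) = 1.494064
FV = $27,750.00 * 1.494064 = $41,460.28

$41,460.28


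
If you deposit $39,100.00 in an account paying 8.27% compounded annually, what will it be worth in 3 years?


Formula: FV = P * (1 + r)^n
Substituting: FV = $39,100.00 * (1 + 0.0827)^3
Growth factor: (1.0827)^3 = 1.269183
FV = $39,100.00 * 1.269183 = $49,625.07

$49,625.07


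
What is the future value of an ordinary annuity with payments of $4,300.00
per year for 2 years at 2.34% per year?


Formula: FV = PMT * ((1+r)^n - 1) / r
Growth factor: (1 + 0.0234)^2 = 1.047348
Numerator: 1.047348 - 1 = 0.047348
FV = $4,300.00 * 0.047348 / 0.0234 = $8,700.62

$8,700.62


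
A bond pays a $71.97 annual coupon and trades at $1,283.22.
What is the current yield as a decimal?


Formula: Current yield = annual coupon / price
Substituting: CY = $71.97 / $1,283.22
CY = 0.056085

0.056085


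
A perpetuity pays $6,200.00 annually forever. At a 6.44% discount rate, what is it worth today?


Formula: PV = C / r
Substituting: PV = $6,200.00 / 0.0644
PV = $96,273.29

$96,273.29


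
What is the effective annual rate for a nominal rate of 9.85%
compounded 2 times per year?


Formula: EAR = (1 + r/m)^m - 1
Period rate: r/m = 0.0985 / 2 = 0.04925
Compounding: (1 + 0.04925)^2 = 1.100926
EAR = 1.100926 - 1 = 0.100926

0.100926


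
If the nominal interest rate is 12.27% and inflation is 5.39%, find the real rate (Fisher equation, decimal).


Formula: (1 + r_real) = (1 + r_nom) / (1 + inflation)
Substituting: (1 + r_real) = 1.1227 / 1.0539
(1 + r_real) = 1.065281
r_real = 1.065281 - 1 = 0.065281

0.065281


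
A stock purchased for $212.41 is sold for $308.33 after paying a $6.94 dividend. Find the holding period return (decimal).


Formula: HPR = (P1 - P0 + D) / P0
Gain: $308.33 - $212.41 + $6.94 = $102.86
HPR = $102.86 / $212.41 = 0.4843

0.4843


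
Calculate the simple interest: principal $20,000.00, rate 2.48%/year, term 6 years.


Formula: I = P * r * t
Substituting: I = $20,000.00 * 0.0248 * 6
Step: I = $20,000.00 * 0.1488
I = $2,976.00

$2,976.00


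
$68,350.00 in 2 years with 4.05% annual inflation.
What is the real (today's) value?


Formula: Real value = nominal / (1 + inflation)^years
Price level: (1 + 0.0405)^2 = 1.08264
Real value = $68,350.00 / 1.08264 = $63,132.70

$63,132.70


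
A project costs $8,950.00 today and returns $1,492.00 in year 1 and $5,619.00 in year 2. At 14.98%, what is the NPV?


Formula: NPV = C0 + C1/(1+r) + C2/(1+r)^2
Discount C1: $1,492.00 / (1 + 0.1498) = $1,297.62
Discount C2: $5,619.00 / (1 + 0.1498)^2 = $4,250.25
NPV = -$8,950.00 + $1,297.62 + $4,250.25 = -$3,402.13

-$3,402.13


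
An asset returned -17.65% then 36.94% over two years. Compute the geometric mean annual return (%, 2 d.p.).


Formula: Geometric mean = ((1+r1)*(1+r2))^(1/2) - 1
Product: (1 + -0.1765) * (1 + 0.3694) = 0.8235 * 1.3694 = 1.127701
Square root: 1.127701^0.5 = 1.061933
Geometric mean = 1.061933 - 1 = 0.061933
As percentage: 6.19%

6.19%


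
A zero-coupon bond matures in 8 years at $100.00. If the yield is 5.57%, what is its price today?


Formula: Price = FV / (1 + r)^n
Substituting: Price = $100.00 / (1 + 0.0557)^8
Discount factor: (1.0557)^8 = 1.542852
Price = $100.00 / 1.542852 = $64.82

$64.82


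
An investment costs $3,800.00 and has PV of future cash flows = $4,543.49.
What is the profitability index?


Formula: PI = PV(cash flows) / initial investment
Substituting: PI = $4,543.49 / $3,800.00
PI = 1.1957

1.1957


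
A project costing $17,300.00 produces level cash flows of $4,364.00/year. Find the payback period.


Formula: Payback = investment / annual cash flow
Substituting: Payback = $17,300.00 / $4,364.00
Payback = 3.9643 years

3.9643 years


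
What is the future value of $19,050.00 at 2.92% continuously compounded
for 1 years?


Formula: FV = P * e^(r*t)
Exponent: r*t = 0.0292 * 1 = 0.0292
e^(0.0292) = 1.02963
FV = $19,050.00 * 1.02963 = $19,614.46

$19,614.46


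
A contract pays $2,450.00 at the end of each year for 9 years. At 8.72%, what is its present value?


Formula: PV = PMT * (1 - (1+r)^(-n)) / r
Discount factor: (1 + 0.0872)^(-9) = 0.471211
Bracket: 1 - 0.471211 = 0.528789
PV = $2,450.00 * 0.528789 / 0.0872 = $14,857.04

$14,857.04


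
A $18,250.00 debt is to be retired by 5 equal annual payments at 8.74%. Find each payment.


Formula: PMT = PV * r / (1 - (1+r)^(-n))
Denominator: 1 - (1 + 0.0874)^(-5) = 0.342261
Numerator: $18,250.00 * 0.0874 = 1595.05
PMT = 1595.05 / 0.342261 = $4,660.33

$4,660.33


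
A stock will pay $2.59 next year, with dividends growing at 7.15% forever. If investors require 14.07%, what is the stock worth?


Formula: P = D1 / (r - g)
Spread: r - g = 0.1407 - 0.0715 = 0.0692
Substituting: P = $2.59 / 0.0692
P = $37.43

$37.43


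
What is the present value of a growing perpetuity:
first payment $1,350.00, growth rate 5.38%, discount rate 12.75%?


Formula: PV = C / (r - g)
Spread: r - g = 0.1275 - 0.0538 = 0.0737
Substituting: PV = $1,350.00 / 0.0737
PV = $18,317.50

$18,317.50


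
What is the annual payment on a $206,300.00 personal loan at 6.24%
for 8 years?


Formula: PMT = PV * r / (1 - (1+r)^(-n))
Denominator: 1 - (1 + 0.0624)^(-8) = 0.383837
Numerator: $206,300.00 * 0.0624 = 12873.12
PMT = 12873.12 / 0.383837 = $33,537.97

$33,537.97


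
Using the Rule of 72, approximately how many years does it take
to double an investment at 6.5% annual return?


Formula: Years ≈ 72 / r
Substituting: Years ≈ 72 / 6.5
Years ≈ 11.1

11.1 years


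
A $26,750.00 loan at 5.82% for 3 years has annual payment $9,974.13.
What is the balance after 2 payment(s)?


Formula: Balance = PV*(1+r)^k - PMT*((1+r)^k - 1)/r
Growth: (1 + 0.0582)^2 = 1.119787
Accumulated factor: ((1+r)^k - 1)/r = 2.0582
Balance = $26,750.00 * 1.119787 - $9,974.13 * 2.0582
Balance = $9,425.55

$9,425.55


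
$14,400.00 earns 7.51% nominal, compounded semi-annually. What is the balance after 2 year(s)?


Formula: FV = P * (1 + r/m)^(m*t)
Period rate: r/m = 0.0751 / 2 = 0.03755
Total periods: m*t = 2 * 2 = 4
Growth factor: (1 + 0.03755)^4 = 1.158874
FV = $14,400.00 * 1.158874 = $16,687.78

$16,687.78


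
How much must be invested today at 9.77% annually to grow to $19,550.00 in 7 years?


Formula: PV = FV / (1 + r)^n
Substituting: PV = $19,550.00 / (1 + 0.0977)^7
Discount factor: (1.0977)^7 = 1.920373
PV = $19,550.00 / 1.920373 = $10,180.31

$10,180.31


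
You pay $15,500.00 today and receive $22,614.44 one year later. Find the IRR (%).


Formula: IRR = C1/C0 - 1
Substituting: IRR = $22,614.44 / $15,500.00 - 1
Ratio: 1.458996 - 1 = 0.458996
IRR = 45.8996%

45.8996%


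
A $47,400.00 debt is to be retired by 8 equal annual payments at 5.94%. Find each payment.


Formula: PMT = PV * r / (1 - (1+r)^(-n))
Denominator: 1 - (1 + 0.0594)^(-8) = 0.369739
Numerator: $47,400.00 * 0.0594 = 2815.56
PMT = 2815.56 / 0.369739 = $7,614.99

$7,614.99


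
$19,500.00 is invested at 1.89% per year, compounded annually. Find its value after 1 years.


Formula: FV = P * (1 + r)^n
Substituting: FV = $19,500.00 * (1 + 0.0189)^1
Growth factor: (1.0189)^1 = 1.0189
FV = $19,500.00 * 1.0189 = $19,868.55

$19,868.55


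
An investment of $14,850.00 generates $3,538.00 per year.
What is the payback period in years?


Formula: Payback = investment / annual cash flow
Substituting: Payback = $14,850.00 / $3,538.00
Payback = 4.1973 years

4.1973 years


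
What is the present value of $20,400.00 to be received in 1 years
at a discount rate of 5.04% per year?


Formula: PV = FV / (1 + r)^n
Substituting: PV = $20,400.00 / (1 + 0.0504)^1
Discount factor: (1.0504)^1 = 1.0504
PV = $20,400.00 / 1.0504 = $19,421.17

$19,421.17


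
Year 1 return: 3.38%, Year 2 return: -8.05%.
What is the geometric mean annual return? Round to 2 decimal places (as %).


Formula: Geometric mean = ((1+r1)*(1+r2))^(1/2) - 1
Product: (1 + 0.0338) * (1 + -0.0805) = 1.0338 * 0.9195 = 0.950579
Square root: 0.950579^0.5 = 0.974976
Geometric mean = 0.974976 - 1 = -0.025024
As percentage: -2.50%

-2.50%


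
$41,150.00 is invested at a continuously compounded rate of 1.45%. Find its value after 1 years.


Formula: FV = P * e^(r*t)
Exponent: r*t = 0.0145 * 1 = 0.0145
e^(0.0145) = 1.014606
FV = $41,150.00 * 1.014606 = $41,751.02

$41,751.02


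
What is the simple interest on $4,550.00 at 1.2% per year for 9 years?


Formula: I = P * r * t
Substituting: I = $4,550.00 * 0.012 * 9
Step: I = $4,550.00 * 0.108
I = $491.40

$491.40


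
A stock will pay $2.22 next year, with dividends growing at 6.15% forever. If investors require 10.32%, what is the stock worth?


Formula: P = D1 / (r - g)
Spread: r - g = 0.1032 - 0.0615 = 0.0417
Substituting: P = $2.22 / 0.0417
P = $53.24

$53.24


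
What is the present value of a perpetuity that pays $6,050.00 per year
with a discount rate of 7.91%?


Formula: PV = C / r
Substituting: PV = $6,050.00 / 0.0791
PV = $76,485.46

$76,485.46


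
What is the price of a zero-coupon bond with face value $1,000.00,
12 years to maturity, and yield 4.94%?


Formula: Price = FV / (1 + r)^n
Substituting: Price = $1,000.00 / (1 + 0.0494)^12
Discount factor: (1.0494)^12 = 1.783581
Price = $1,000.00 / 1.783581 = $560.67

$560.67


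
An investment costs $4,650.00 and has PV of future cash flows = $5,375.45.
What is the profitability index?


Formula: PI = PV(cash flows) / initial investment
Substituting: PI = $5,375.45 / $4,650.00
PI = 1.156

1.156


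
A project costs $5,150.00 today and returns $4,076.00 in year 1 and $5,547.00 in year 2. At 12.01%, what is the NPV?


Formula: NPV = C0 + C1/(1+r) + C2/(1+r)^2
Discount C1: $4,076.00 / (1 + 0.1201) = $3,638.96
Discount C2: $5,547.00 / (1 + 0.1201)^2 = $4,421.24
NPV = -$5,150.00 + $3,638.96 + $4,421.24 = $2,910.21

$2,910.21


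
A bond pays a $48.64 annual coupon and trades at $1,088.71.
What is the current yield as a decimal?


Formula: Current yield = annual coupon / price
Substituting: CY = $48.64 / $1,088.71
CY = 0.044677

0.044677


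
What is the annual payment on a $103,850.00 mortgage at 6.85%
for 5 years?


Formula: PMT = PV * r / (1 - (1+r)^(-n))
Denominator: 1 - (1 + 0.0685)^(-5) = 0.281995
Numerator: $103,850.00 * 0.0685 = 7113.725
PMT = 7113.725 / 0.281995 = $25,226.41

$25,226.41


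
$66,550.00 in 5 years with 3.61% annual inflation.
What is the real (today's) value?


Formula: Real value = nominal / (1 + inflation)^years
Price level: (1 + 0.0361)^5 = 1.194011
Real value = $66,550.00 / 1.194011 = $55,736.50

$55,736.50


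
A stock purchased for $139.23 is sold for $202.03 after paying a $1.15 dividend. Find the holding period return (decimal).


Formula: HPR = (P1 - P0 + D) / P0
Gain: $202.03 - $139.23 + $1.15 = $63.95
HPR = $63.95 / $139.23 = 0.4593

0.4593


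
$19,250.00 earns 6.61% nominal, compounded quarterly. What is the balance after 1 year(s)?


Formula: FV = P * (1 + r/m)^(m*t)
Period rate: r/m = 0.0661 / 4 = 0.016525
Total periods: m*t = 4 * 1 = 4
Growth factor: (1 + 0.016525)^4 = 1.067757
FV = $19,250.00 * 1.067757 = $20,554.31

$20,554.31


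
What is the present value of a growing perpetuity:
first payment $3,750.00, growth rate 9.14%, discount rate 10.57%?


Formula: PV = C / (r - g)
Spread: r - g = 0.1057 - 0.0914 = 0.0143
Substituting: PV = $3,750.00 / 0.0143
PV = $262,237.76

$262,237.76


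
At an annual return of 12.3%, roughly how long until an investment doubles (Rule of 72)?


Formula: Years ≈ 72 / r
Substituting: Years ≈ 72 / 12.3
Years ≈ 5.9

5.9 years


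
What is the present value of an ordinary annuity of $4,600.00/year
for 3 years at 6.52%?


Formula: PV = PMT * (1 - (1+r)^(-n)) / r
Discount factor: (1 + 0.0652)^(-3) = 0.827383
Bracket: 1 - 0.827383 = 0.172617
PV = $4,600.00 * 0.172617 / 0.0652 = $12,178.51

$12,178.51


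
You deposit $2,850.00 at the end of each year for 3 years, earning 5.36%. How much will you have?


Formula: FV = PMT * ((1+r)^n - 1) / r
Growth factor: (1 + 0.0536)^3 = 1.169573
Numerator: 1.169573 - 1 = 0.169573
FV = $2,850.00 * 0.169573 / 0.0536 = $9,016.47

$9,016.47


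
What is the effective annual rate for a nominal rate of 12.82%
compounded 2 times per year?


Formula: EAR = (1 + r/m)^m - 1
Period rate: r/m = 0.1282 / 2 = 0.0641
Compounding: (1 + 0.0641)^2 = 1.132309
EAR = 1.132309 - 1 = 0.132309

0.132309


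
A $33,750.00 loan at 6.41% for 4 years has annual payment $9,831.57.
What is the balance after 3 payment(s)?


Formula: Balance = PV*(1+r)^k - PMT*((1+r)^k - 1)/r
Growth: (1 + 0.0641)^3 = 1.20489
Accumulated factor: ((1+r)^k - 1)/r = 3.196409
Balance = $33,750.00 * 1.20489 - $9,831.57 * 3.196409
Balance = $9,239.31

$9,239.31


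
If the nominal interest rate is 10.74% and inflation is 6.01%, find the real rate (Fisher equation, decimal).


Formula: (1 + r_real) = (1 + r_nom) / (1 + inflation)
Substituting: (1 + r_real) = 1.1074 / 1.0601
(1 + r_real) = 1.044618
r_real = 1.044618 - 1 = 0.044618

0.044618


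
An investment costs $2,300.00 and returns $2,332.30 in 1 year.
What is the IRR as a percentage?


Formula: IRR = C1/C0 - 1
Substituting: IRR = $2,332.30 / $2,300.00 - 1
Ratio: 1.014043 - 1 = 0.014043
IRR = 1.4043%

1.4043%


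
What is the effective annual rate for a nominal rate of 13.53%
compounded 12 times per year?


Formula: EAR = (1 + r/m)^m - 1
Period rate: r/m = 0.1353 / 12 = 0.011275
Compounding: (1 + 0.011275)^12 = 1.144014
EAR = 1.144014 - 1 = 0.144014

0.144014


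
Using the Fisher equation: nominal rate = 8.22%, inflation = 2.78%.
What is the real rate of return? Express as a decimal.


Formula: (1 + r_real) = (1 + r_nom) / (1 + inflation)
Substituting: (1 + r_real) = 1.0822 / 1.0278
(1 + r_real) = 1.052929
r_real = 1.052929 - 1 = 0.052929

0.052929


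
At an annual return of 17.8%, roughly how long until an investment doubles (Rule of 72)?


Formula: Years ≈ 72 / r
Substituting: Years ≈ 72 / 17.8
Years ≈ 4.0

4.0 years


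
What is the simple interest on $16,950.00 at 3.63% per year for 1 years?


Formula: I = P * r * t
Substituting: I = $16,950.00 * 0.0363 * 1
Step: I = $16,950.00 * 0.0363
I = $615.29

$615.29


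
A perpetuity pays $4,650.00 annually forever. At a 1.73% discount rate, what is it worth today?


Formula: PV = C / r
Substituting: PV = $4,650.00 / 0.0173
PV = $268,786.13

$268,786.13


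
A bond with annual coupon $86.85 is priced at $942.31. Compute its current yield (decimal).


Formula: Current yield = annual coupon / price
Substituting: CY = $86.85 / $942.31
CY = 0.092167

0.092167


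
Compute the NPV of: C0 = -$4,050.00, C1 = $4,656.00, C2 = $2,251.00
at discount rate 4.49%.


Formula: NPV = C0 + C1/(1+r) + C2/(1+r)^2
Discount C1: $4,656.00 / (1 + 0.0449) = $4,455.93
Discount C2: $2,251.00 / (1 + 0.0449)^2 = $2,061.70
NPV = -$4,050.00 + $4,455.93 + $2,061.70 = $2,467.63

$2,467.63


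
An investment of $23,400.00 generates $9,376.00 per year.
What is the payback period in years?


Formula: Payback = investment / annual cash flow
Substituting: Payback = $23,400.00 / $9,376.00
Payback = 2.4957 years

2.4957 years
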